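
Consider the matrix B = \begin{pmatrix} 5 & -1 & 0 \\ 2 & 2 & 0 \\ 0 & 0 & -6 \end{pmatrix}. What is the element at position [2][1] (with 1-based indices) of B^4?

350

Characteristic polynomial: r^3 - r^2 - 30r + 72 = (r - 4)(r - 3)(r + 6), so the eigenvalues are -6, 3, 4.
r=3: eigenvector (-1, -2, 0).
r=4: eigenvector (1, 1, 0).
r=-6: eigenvector (0, 0, 1).
P = [[-1, 1, 0], [-2, 1, 0], [0, 0, 1]], D = diag(3, 4, -6), P⁻¹ = [[1, -1, 0], [2, -1, 0], [0, 0, 1]].
B⁴ = P·diag(81, 256, 1296)·P⁻¹ = [[431, -175, 0], [350, -94, 0], [0, 0, 1296]].
The requested entry is 350.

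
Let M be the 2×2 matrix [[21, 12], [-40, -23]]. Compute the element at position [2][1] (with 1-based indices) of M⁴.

Characteristic polynomial: r^2 + 2r - 3 = (r - 1)(r + 3), so the eigenvalues are -3, 1.
r=-3: eigenvector (1, -2).
r=1: eigenvector (3, -5).
P = [[1, 3], [-2, -5]], D = diag(-3, 1), P⁻¹ = [[-5, -3], [2, 1]].
M⁴ = P·diag(81, 1)·P⁻¹ = [[-399, -240], [800, 481]].
The requested entry is 800.

800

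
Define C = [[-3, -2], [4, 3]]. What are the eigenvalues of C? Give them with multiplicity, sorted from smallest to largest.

-1, 1

Characteristic polynomial: p(t) = t^2 - 1 = (t - 1)(t + 1).
Roots (with multiplicity): -1, 1.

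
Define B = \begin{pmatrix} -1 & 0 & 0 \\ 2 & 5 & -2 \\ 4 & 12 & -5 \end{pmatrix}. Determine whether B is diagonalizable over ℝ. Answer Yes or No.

Yes

Characteristic polynomial: p(s) = s^3 + s^2 - s - 1 = (s - 1)(s + 1)^2.
s = -1 has algebraic multiplicity 2; rank(B + 1I) = 1, so geometric multiplicity = 2.
Every eigenvalue has geometric = algebraic multiplicity, so B is diagonalizable.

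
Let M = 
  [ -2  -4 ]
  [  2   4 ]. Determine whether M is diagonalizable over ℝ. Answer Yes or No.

Characteristic polynomial: p(λ) = λ^2 - 2λ = λ(λ - 2).
All 2 eigenvalues are distinct, so M is diagonalizable.

Yes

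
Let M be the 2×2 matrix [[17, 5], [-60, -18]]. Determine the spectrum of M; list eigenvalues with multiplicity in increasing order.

Characteristic polynomial: p(μ) = μ^2 + μ - 6 = (μ - 2)(μ + 3).
Roots (with multiplicity): -3, 2.

-3, 2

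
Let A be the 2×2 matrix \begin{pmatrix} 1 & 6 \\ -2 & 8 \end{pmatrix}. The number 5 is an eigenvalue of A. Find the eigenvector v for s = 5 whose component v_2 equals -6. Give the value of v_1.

-9

A − 5I = [[-4, 6], [-2, 3]].
Solving (A − 5I)v = 0 gives the eigenspace spanned by (-9, -6).
With v_2 = -6, v = (-9, -6), so v_1 = -9.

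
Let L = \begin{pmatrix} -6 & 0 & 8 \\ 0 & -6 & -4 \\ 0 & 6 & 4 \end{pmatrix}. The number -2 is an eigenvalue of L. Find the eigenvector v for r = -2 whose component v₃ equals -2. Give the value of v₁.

L + 2I = [[-4, 0, 8], [0, -4, -4], [0, 6, 6]].
Solving (L + 2I)v = 0 gives the eigenspace spanned by (-4, 2, -2).
With v₃ = -2, v = (-4, 2, -2), so v₁ = -4.

-4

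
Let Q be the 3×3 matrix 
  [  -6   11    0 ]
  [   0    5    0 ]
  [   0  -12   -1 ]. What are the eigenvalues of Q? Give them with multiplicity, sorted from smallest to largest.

Characteristic polynomial: p(t) = t^3 + 2t^2 - 29t - 30 = (t - 5)(t + 1)(t + 6).
Roots (with multiplicity): -6, -1, 5.

-6, -1, 5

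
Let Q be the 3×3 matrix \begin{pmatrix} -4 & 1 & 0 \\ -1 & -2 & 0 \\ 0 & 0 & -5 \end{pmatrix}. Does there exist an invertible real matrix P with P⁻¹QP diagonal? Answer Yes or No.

Characteristic polynomial: p(μ) = μ^3 + 11μ^2 + 39μ + 45 = (μ + 3)^2(μ + 5).
μ = -3 has algebraic multiplicity 2; rank(Q + 3I) = 2, so geometric multiplicity = 1.
Geometric multiplicity < algebraic multiplicity, so Q is not diagonalizable.

No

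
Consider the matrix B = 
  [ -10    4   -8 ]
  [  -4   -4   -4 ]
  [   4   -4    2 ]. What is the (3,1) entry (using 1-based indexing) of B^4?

320

Characteristic polynomial: λ^3 + 12λ^2 + 44λ + 48 = (λ + 2)(λ + 4)(λ + 6), so the eigenvalues are -6, -4, -2.
λ=-2: eigenvector (1, 0, -1).
λ=-4: eigenvector (-2, 1, 2).
λ=-6: eigenvector (0, 2, 1).
P = [[1, -2, 0], [0, 1, 2], [-1, 2, 1]], D = diag(-2, -4, -6), P⁻¹ = [[-3, 2, -4], [-2, 1, -2], [1, 0, 1]].
B⁴ = P·diag(16, 256, 1296)·P⁻¹ = [[976, -480, 960], [2080, 256, 2080], [320, 480, 336]].
The requested entry is 320.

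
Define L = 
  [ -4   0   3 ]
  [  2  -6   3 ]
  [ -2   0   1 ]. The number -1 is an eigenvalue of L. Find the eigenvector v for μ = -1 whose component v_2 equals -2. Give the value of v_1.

L + 1I = [[-3, 0, 3], [2, -5, 3], [-2, 0, 2]].
Solving (L + 1I)v = 0 gives the eigenspace spanned by (-2, -2, -2).
With v_2 = -2, v = (-2, -2, -2), so v_1 = -2.

-2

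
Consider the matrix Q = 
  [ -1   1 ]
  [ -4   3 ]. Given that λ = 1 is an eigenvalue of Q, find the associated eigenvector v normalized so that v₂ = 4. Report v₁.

2

Q − 1I = [[-2, 1], [-4, 2]].
Solving (Q − 1I)v = 0 gives the eigenspace spanned by (2, 4).
With v₂ = 4, v = (2, 4), so v₁ = 2.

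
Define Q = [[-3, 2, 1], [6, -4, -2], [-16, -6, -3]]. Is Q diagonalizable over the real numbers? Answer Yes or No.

No

Characteristic polynomial: p(r) = r^3 + 10r^2 + 25r = r(r + 5)^2.
r = -5 has algebraic multiplicity 2; rank(Q + 5I) = 2, so geometric multiplicity = 1.
Geometric multiplicity < algebraic multiplicity, so Q is not diagonalizable.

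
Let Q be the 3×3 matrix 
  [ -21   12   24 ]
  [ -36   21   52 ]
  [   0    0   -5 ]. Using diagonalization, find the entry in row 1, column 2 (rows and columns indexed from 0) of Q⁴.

Characteristic polynomial: s^3 + 5s^2 - 9s - 45 = (s - 3)(s + 3)(s + 5), so the eigenvalues are -5, -3, 3.
s=3: eigenvector (1, 2, 0).
s=-5: eigenvector (0, -2, 1).
s=-3: eigenvector (-2, -3, 0).
P = [[1, 0, -2], [2, -2, -3], [0, 1, 0]], D = diag(3, -5, -3), P⁻¹ = [[-3, 2, 4], [0, 0, 1], [-2, 1, 2]].
Q⁴ = P·diag(81, 625, 81)·P⁻¹ = [[81, 0, 0], [0, 81, -1088], [0, 0, 625]].
The requested entry is -1088.

-1088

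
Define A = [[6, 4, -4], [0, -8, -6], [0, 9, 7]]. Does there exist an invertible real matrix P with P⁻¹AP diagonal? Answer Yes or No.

Yes

Characteristic polynomial: p(λ) = λ^3 - 5λ^2 - 8λ + 12 = (λ - 6)(λ - 1)(λ + 2).
All 3 eigenvalues are distinct, so A is diagonalizable.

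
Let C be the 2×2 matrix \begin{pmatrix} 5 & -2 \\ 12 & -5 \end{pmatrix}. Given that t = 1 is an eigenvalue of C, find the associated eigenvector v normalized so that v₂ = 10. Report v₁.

5

C − 1I = [[4, -2], [12, -6]].
Solving (C − 1I)v = 0 gives the eigenspace spanned by (5, 10).
With v₂ = 10, v = (5, 10), so v₁ = 5.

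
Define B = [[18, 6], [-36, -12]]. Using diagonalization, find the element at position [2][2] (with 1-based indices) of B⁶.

Characteristic polynomial: t^2 - 6t = t(t - 6), so the eigenvalues are 0, 6.
t=6: eigenvector (1, -2).
t=0: eigenvector (-1, 3).
P = [[1, -1], [-2, 3]], D = diag(6, 0), P⁻¹ = [[3, 1], [2, 1]].
B⁶ = P·diag(46656, 0)·P⁻¹ = [[139968, 46656], [-279936, -93312]].
The requested entry is -93312.

-93312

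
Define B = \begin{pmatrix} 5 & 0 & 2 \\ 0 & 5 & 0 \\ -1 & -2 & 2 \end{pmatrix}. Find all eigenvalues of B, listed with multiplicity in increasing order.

Characteristic polynomial: p(μ) = μ^3 - 12μ^2 + 47μ - 60 = (μ - 5)(μ - 4)(μ - 3).
Roots (with multiplicity): 3, 4, 5.

3, 4, 5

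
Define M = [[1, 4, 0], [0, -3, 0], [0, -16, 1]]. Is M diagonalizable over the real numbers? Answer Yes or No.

Characteristic polynomial: p(s) = s^3 + s^2 - 5s + 3 = (s - 1)^2(s + 3).
s = 1 has algebraic multiplicity 2; rank(M − 1I) = 1, so geometric multiplicity = 2.
Every eigenvalue has geometric = algebraic multiplicity, so M is diagonalizable.

Yes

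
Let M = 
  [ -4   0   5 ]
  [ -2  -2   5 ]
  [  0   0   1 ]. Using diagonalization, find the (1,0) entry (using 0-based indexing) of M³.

Characteristic polynomial: μ^3 + 5μ^2 + 2μ - 8 = (μ - 1)(μ + 2)(μ + 4), so the eigenvalues are -4, -2, 1.
μ=1: eigenvector (1, 1, 1).
μ=-2: eigenvector (0, 1, 0).
μ=-4: eigenvector (1, 1, 0).
P = [[1, 0, 1], [1, 1, 1], [1, 0, 0]], D = diag(1, -2, -4), P⁻¹ = [[0, 0, 1], [-1, 1, 0], [1, 0, -1]].
M³ = P·diag(1, -8, -64)·P⁻¹ = [[-64, 0, 65], [-56, -8, 65], [0, 0, 1]].
The requested entry is -56.

-56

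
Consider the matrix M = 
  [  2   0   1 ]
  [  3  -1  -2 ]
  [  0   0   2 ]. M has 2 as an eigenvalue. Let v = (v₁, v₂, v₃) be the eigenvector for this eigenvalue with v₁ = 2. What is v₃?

0

M − 2I = [[0, 0, 1], [3, -3, -2], [0, 0, 0]].
Solving (M − 2I)v = 0 gives the eigenspace spanned by (2, 2, 0).
With v₁ = 2, v = (2, 2, 0), so v₃ = 0.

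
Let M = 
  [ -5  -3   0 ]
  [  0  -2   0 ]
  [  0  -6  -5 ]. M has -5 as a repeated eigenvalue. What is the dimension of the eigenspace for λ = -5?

M + 5I = [[0, -3, 0], [0, 3, 0], [0, -6, 0]].
This matrix has rank 1, so its null space has dimension 3 − 1 = 2.

2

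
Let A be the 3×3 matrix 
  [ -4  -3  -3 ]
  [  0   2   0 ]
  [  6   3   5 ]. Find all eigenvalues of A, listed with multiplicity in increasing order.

-1, 2, 2

Characteristic polynomial: p(μ) = μ^3 - 3μ^2 + 4 = (μ - 2)^2(μ + 1).
Roots (with multiplicity): -1, 2, 2.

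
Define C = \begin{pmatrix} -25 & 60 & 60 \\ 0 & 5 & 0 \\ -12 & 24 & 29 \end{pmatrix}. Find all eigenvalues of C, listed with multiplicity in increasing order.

-1, 5, 5

Characteristic polynomial: p(μ) = μ^3 - 9μ^2 + 15μ + 25 = (μ - 5)^2(μ + 1).
Roots (with multiplicity): -1, 5, 5.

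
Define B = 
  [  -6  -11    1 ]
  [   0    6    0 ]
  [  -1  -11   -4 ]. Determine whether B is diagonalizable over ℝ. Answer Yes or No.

Characteristic polynomial: p(λ) = λ^3 + 4λ^2 - 35λ - 150 = (λ - 6)(λ + 5)^2.
λ = -5 has algebraic multiplicity 2; rank(B + 5I) = 2, so geometric multiplicity = 1.
Geometric multiplicity < algebraic multiplicity, so B is not diagonalizable.

No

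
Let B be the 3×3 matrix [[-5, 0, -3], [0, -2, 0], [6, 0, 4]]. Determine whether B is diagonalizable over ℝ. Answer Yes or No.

Yes

Characteristic polynomial: p(λ) = λ^3 + 3λ^2 - 4 = (λ - 1)(λ + 2)^2.
λ = -2 has algebraic multiplicity 2; rank(B + 2I) = 1, so geometric multiplicity = 2.
Every eigenvalue has geometric = algebraic multiplicity, so B is diagonalizable.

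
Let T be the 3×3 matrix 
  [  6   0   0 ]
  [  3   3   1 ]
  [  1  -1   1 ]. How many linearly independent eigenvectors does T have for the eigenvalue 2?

T − 2I = [[4, 0, 0], [3, 1, 1], [1, -1, -1]].
This matrix has rank 2, so its null space has dimension 3 − 2 = 1.

1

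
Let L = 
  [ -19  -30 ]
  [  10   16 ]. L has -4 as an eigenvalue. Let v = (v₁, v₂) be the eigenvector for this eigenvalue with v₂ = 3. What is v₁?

-6

L + 4I = [[-15, -30], [10, 20]].
Solving (L + 4I)v = 0 gives the eigenspace spanned by (-6, 3).
With v₂ = 3, v = (-6, 3), so v₁ = -6.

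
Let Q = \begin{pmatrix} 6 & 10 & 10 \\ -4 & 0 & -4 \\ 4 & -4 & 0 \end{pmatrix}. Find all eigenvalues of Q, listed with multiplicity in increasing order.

-4, 4, 6

Characteristic polynomial: p(μ) = μ^3 - 6μ^2 - 16μ + 96 = (μ - 6)(μ - 4)(μ + 4).
Roots (with multiplicity): -4, 4, 6.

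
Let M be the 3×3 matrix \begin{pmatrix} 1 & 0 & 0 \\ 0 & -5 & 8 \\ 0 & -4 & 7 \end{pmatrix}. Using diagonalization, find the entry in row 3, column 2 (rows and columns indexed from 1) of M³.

Characteristic polynomial: t^3 - 3t^2 - t + 3 = (t - 3)(t - 1)(t + 1), so the eigenvalues are -1, 1, 3.
t=1: eigenvector (1, 0, 0).
t=3: eigenvector (0, -1, -1).
t=-1: eigenvector (0, 2, 1).
P = [[1, 0, 0], [0, -1, 2], [0, -1, 1]], D = diag(1, 3, -1), P⁻¹ = [[1, 0, 0], [0, 1, -2], [0, 1, -1]].
M³ = P·diag(1, 27, -1)·P⁻¹ = [[1, 0, 0], [0, -29, 56], [0, -28, 55]].
The requested entry is -28.

-28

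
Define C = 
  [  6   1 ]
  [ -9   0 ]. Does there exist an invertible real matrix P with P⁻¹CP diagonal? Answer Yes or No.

No

Characteristic polynomial: p(λ) = λ^2 - 6λ + 9 = (λ - 3)^2.
λ = 3 has algebraic multiplicity 2; rank(C − 3I) = 1, so geometric multiplicity = 1.
Geometric multiplicity < algebraic multiplicity, so C is not diagonalizable.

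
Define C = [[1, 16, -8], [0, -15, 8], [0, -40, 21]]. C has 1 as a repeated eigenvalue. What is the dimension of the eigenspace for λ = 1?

2

C − 1I = [[0, 16, -8], [0, -16, 8], [0, -40, 20]].
This matrix has rank 1, so its null space has dimension 3 − 1 = 2.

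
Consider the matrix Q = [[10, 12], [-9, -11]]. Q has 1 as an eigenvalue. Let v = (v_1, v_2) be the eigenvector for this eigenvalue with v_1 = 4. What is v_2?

-3

Q − 1I = [[9, 12], [-9, -12]].
Solving (Q − 1I)v = 0 gives the eigenspace spanned by (4, -3).
With v_1 = 4, v = (4, -3), so v_2 = -3.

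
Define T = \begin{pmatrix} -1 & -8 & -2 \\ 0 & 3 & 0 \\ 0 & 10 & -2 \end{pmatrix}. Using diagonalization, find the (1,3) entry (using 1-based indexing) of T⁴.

30

Characteristic polynomial: μ^3 - 7μ - 6 = (μ - 3)(μ + 1)(μ + 2), so the eigenvalues are -2, -1, 3.
μ=-1: eigenvector (1, 0, 0).
μ=3: eigenvector (-3, 1, 2).
μ=-2: eigenvector (2, 0, 1).
P = [[1, -3, 2], [0, 1, 0], [0, 2, 1]], D = diag(-1, 3, -2), P⁻¹ = [[1, 7, -2], [0, 1, 0], [0, -2, 1]].
T⁴ = P·diag(1, 81, 16)·P⁻¹ = [[1, -300, 30], [0, 81, 0], [0, 130, 16]].
The requested entry is 30.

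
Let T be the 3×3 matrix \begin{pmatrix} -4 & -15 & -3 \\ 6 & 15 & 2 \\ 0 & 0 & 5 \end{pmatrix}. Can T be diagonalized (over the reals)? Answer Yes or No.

Characteristic polynomial: p(λ) = λ^3 - 16λ^2 + 85λ - 150 = (λ - 6)(λ - 5)^2.
λ = 5 has algebraic multiplicity 2; rank(T − 5I) = 1, so geometric multiplicity = 2.
Every eigenvalue has geometric = algebraic multiplicity, so T is diagonalizable.

Yes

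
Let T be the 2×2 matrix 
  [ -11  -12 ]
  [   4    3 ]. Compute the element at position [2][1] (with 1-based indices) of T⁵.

5764

Characteristic polynomial: λ^2 + 8λ + 15 = (λ + 3)(λ + 5), so the eigenvalues are -5, -3.
λ=-3: eigenvector (-3, 2).
λ=-5: eigenvector (-2, 1).
P = [[-3, -2], [2, 1]], D = diag(-3, -5), P⁻¹ = [[1, 2], [-2, -3]].
T⁵ = P·diag(-243, -3125)·P⁻¹ = [[-11771, -17292], [5764, 8403]].
The requested entry is 5764.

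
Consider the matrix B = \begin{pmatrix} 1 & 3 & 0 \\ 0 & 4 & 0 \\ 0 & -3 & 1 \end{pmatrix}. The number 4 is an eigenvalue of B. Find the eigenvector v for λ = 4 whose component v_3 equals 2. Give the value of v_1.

B − 4I = [[-3, 3, 0], [0, 0, 0], [0, -3, -3]].
Solving (B − 4I)v = 0 gives the eigenspace spanned by (-2, -2, 2).
With v_3 = 2, v = (-2, -2, 2), so v_1 = -2.

-2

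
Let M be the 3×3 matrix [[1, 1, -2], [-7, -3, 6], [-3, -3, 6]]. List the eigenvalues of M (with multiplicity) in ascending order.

Characteristic polynomial: p(μ) = μ^3 - 4μ^2 + 4μ = μ(μ - 2)^2.
Roots (with multiplicity): 0, 2, 2.

0, 2, 2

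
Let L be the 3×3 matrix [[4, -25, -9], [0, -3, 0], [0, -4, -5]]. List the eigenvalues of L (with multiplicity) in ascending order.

Characteristic polynomial: p(μ) = μ^3 + 4μ^2 - 17μ - 60 = (μ - 4)(μ + 3)(μ + 5).
Roots (with multiplicity): -5, -3, 4.

-5, -3, 4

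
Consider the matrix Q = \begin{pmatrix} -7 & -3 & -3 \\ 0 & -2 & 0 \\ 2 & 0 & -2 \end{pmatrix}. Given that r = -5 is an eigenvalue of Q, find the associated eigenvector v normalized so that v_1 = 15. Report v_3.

Q + 5I = [[-2, -3, -3], [0, 3, 0], [2, 0, 3]].
Solving (Q + 5I)v = 0 gives the eigenspace spanned by (15, 0, -10).
With v_1 = 15, v = (15, 0, -10), so v_3 = -10.

-10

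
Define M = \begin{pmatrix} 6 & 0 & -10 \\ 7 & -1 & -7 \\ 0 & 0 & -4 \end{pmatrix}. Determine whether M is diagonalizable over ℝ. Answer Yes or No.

Characteristic polynomial: p(μ) = μ^3 - μ^2 - 26μ - 24 = (μ - 6)(μ + 1)(μ + 4).
All 3 eigenvalues are distinct, so M is diagonalizable.

Yes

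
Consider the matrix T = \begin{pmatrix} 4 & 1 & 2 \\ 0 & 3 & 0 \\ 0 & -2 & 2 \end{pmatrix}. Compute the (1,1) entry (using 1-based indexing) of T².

16

Characteristic polynomial: r^3 - 9r^2 + 26r - 24 = (r - 4)(r - 3)(r - 2), so the eigenvalues are 2, 3, 4.
r=4: eigenvector (1, 0, 0).
r=3: eigenvector (3, 1, -2).
r=2: eigenvector (-1, 0, 1).
P = [[1, 3, -1], [0, 1, 0], [0, -2, 1]], D = diag(4, 3, 2), P⁻¹ = [[1, -1, 1], [0, 1, 0], [0, 2, 1]].
T² = P·diag(16, 9, 4)·P⁻¹ = [[16, 3, 12], [0, 9, 0], [0, -10, 4]].
The requested entry is 16.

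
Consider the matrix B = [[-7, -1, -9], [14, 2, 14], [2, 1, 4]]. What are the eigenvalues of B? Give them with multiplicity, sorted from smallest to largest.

Characteristic polynomial: p(λ) = λ^3 + λ^2 - 16λ + 20 = (λ - 2)^2(λ + 5).
Roots (with multiplicity): -5, 2, 2.

-5, 2, 2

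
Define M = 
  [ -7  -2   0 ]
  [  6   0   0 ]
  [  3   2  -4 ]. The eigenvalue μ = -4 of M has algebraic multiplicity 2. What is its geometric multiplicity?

M + 4I = [[-3, -2, 0], [6, 4, 0], [3, 2, 0]].
This matrix has rank 1, so its null space has dimension 3 − 1 = 2.

2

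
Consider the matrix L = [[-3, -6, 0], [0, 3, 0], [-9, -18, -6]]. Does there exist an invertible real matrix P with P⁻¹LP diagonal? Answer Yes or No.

Yes

Characteristic polynomial: p(s) = s^3 + 6s^2 - 9s - 54 = (s - 3)(s + 3)(s + 6).
All 3 eigenvalues are distinct, so L is diagonalizable.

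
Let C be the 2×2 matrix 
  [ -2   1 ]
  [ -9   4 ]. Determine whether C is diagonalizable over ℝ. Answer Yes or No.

No

Characteristic polynomial: p(λ) = λ^2 - 2λ + 1 = (λ - 1)^2.
λ = 1 has algebraic multiplicity 2; rank(C − 1I) = 1, so geometric multiplicity = 1.
Geometric multiplicity < algebraic multiplicity, so C is not diagonalizable.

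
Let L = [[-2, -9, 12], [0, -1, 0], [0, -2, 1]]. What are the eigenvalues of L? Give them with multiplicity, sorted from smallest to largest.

-2, -1, 1

Characteristic polynomial: p(μ) = μ^3 + 2μ^2 - μ - 2 = (μ - 1)(μ + 1)(μ + 2).
Roots (with multiplicity): -2, -1, 1.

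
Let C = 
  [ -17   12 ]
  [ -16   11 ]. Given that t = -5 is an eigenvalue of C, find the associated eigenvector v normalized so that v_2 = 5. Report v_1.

C + 5I = [[-12, 12], [-16, 16]].
Solving (C + 5I)v = 0 gives the eigenspace spanned by (5, 5).
With v_2 = 5, v = (5, 5), so v_1 = 5.

5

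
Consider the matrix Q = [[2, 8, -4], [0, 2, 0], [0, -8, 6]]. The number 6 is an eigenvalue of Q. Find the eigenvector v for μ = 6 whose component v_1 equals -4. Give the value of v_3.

4

Q − 6I = [[-4, 8, -4], [0, -4, 0], [0, -8, 0]].
Solving (Q − 6I)v = 0 gives the eigenspace spanned by (-4, 0, 4).
With v_1 = -4, v = (-4, 0, 4), so v_3 = 4.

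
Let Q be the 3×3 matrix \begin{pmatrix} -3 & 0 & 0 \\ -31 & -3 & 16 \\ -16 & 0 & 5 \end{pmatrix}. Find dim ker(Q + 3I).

1

Q + 3I = [[0, 0, 0], [-31, 0, 16], [-16, 0, 8]].
This matrix has rank 2, so its null space has dimension 3 − 2 = 1.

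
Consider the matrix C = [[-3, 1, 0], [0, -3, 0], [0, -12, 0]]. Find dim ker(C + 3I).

1

C + 3I = [[0, 1, 0], [0, 0, 0], [0, -12, 3]].
This matrix has rank 2, so its null space has dimension 3 − 2 = 1.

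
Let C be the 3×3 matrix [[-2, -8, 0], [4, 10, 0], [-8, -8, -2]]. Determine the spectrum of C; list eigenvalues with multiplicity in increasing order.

Characteristic polynomial: p(λ) = λ^3 - 6λ^2 - 4λ + 24 = (λ - 6)(λ - 2)(λ + 2).
Roots (with multiplicity): -2, 2, 6.

-2, 2, 6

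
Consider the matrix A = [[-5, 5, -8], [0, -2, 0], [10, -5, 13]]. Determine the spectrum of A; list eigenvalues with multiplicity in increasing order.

Characteristic polynomial: p(λ) = λ^3 - 6λ^2 - λ + 30 = (λ - 5)(λ - 3)(λ + 2).
Roots (with multiplicity): -2, 3, 5.

-2, 3, 5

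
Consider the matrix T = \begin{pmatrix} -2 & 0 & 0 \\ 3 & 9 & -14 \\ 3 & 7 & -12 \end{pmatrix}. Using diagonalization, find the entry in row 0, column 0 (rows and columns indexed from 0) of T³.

-8

Characteristic polynomial: μ^3 + 5μ^2 - 4μ - 20 = (μ - 2)(μ + 2)(μ + 5), so the eigenvalues are -5, -2, 2.
μ=-2: eigenvector (1, 1, 1).
μ=2: eigenvector (0, 2, 1).
μ=-5: eigenvector (0, -1, -1).
P = [[1, 0, 0], [1, 2, -1], [1, 1, -1]], D = diag(-2, 2, -5), P⁻¹ = [[1, 0, 0], [0, 1, -1], [1, 1, -2]].
T³ = P·diag(-8, 8, -125)·P⁻¹ = [[-8, 0, 0], [117, 141, -266], [117, 133, -258]].
The requested entry is -8.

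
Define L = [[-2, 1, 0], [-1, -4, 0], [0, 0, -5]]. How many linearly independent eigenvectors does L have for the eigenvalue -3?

1

L + 3I = [[1, 1, 0], [-1, -1, 0], [0, 0, -2]].
This matrix has rank 2, so its null space has dimension 3 − 2 = 1.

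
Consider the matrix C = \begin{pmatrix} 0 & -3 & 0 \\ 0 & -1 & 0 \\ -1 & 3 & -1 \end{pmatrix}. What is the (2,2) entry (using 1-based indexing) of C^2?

1

Characteristic polynomial: λ^3 + 2λ^2 + λ = λ(λ + 1)^2, so the eigenvalues are -1, -1, 0.
λ=0: eigenvector (1, 0, -1).
λ=-1: eigenvector (3, 1, -5).
λ=-1: eigenvector (0, 0, 1).
P = [[1, 3, 0], [0, 1, 0], [-1, -5, 1]], D = diag(0, -1, -1), P⁻¹ = [[1, -3, 0], [0, 1, 0], [1, 2, 1]].
C² = P·diag(0, 1, 1)·P⁻¹ = [[0, 3, 0], [0, 1, 0], [1, -3, 1]].
The requested entry is 1.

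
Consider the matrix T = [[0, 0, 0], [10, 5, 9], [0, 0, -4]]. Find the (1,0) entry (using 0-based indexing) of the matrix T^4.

1250

Characteristic polynomial: s^3 - s^2 - 20s = s(s - 5)(s + 4), so the eigenvalues are -4, 0, 5.
s=0: eigenvector (1, -2, 0).
s=5: eigenvector (0, 1, 0).
s=-4: eigenvector (0, -1, 1).
P = [[1, 0, 0], [-2, 1, -1], [0, 0, 1]], D = diag(0, 5, -4), P⁻¹ = [[1, 0, 0], [2, 1, 1], [0, 0, 1]].
T⁴ = P·diag(0, 625, 256)·P⁻¹ = [[0, 0, 0], [1250, 625, 369], [0, 0, 256]].
The requested entry is 1250.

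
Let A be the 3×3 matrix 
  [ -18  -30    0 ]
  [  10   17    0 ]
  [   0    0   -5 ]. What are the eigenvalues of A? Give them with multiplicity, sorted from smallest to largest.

-5, -3, 2

Characteristic polynomial: p(λ) = λ^3 + 6λ^2 - λ - 30 = (λ - 2)(λ + 3)(λ + 5).
Roots (with multiplicity): -5, -3, 2.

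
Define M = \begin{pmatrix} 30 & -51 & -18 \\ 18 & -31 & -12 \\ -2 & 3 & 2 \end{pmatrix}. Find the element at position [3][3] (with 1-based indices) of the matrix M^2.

Characteristic polynomial: s^3 - s^2 - 14s + 24 = (s - 3)(s - 2)(s + 4), so the eigenvalues are -4, 2, 3.
s=-4: eigenvector (-3, -2, 0).
s=3: eigenvector (5, 3, -1).
s=2: eigenvector (-3, -2, 1).
P = [[-3, 5, -3], [-2, 3, -2], [0, -1, 1]], D = diag(-4, 3, 2), P⁻¹ = [[1, -2, -1], [2, -3, 0], [2, -3, 1]].
M² = P·diag(16, 9, 4)·P⁻¹ = [[18, -3, 36], [6, 7, 24], [-10, 15, 4]].
The requested entry is 4.

4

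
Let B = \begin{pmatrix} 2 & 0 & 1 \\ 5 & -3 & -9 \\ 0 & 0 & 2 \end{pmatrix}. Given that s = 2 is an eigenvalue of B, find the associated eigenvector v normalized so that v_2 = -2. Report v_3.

B − 2I = [[0, 0, 1], [5, -5, -9], [0, 0, 0]].
Solving (B − 2I)v = 0 gives the eigenspace spanned by (-2, -2, 0).
With v_2 = -2, v = (-2, -2, 0), so v_3 = 0.

0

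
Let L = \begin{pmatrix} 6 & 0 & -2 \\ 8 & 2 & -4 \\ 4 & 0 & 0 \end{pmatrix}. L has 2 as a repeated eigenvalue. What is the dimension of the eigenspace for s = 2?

L − 2I = [[4, 0, -2], [8, 0, -4], [4, 0, -2]].
This matrix has rank 1, so its null space has dimension 3 − 1 = 2.

2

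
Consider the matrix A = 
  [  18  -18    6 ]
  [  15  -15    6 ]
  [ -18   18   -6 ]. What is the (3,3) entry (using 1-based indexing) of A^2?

36

Characteristic polynomial: λ^3 + 3λ^2 - 18λ = λ(λ - 3)(λ + 6), so the eigenvalues are -6, 0, 3.
λ=0: eigenvector (1, 1, 0).
λ=3: eigenvector (-2, -1, 2).
λ=-6: eigenvector (-1, -1, 1).
P = [[1, -2, -1], [1, -1, -1], [0, 2, 1]], D = diag(0, 3, -6), P⁻¹ = [[1, 0, 1], [-1, 1, 0], [2, -2, 1]].
A² = P·diag(0, 9, 36)·P⁻¹ = [[-54, 54, -36], [-63, 63, -36], [54, -54, 36]].
The requested entry is 36.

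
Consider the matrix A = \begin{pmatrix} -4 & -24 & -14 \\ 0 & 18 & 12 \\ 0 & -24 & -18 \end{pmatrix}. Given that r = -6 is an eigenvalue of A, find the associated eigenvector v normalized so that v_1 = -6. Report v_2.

A + 6I = [[2, -24, -14], [0, 24, 12], [0, -24, -12]].
Solving (A + 6I)v = 0 gives the eigenspace spanned by (-6, 3, -6).
With v_1 = -6, v = (-6, 3, -6), so v_2 = 3.

3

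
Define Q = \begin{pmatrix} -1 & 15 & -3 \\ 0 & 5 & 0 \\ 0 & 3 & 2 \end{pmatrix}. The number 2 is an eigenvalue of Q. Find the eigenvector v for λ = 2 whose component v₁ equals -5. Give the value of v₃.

Q − 2I = [[-3, 15, -3], [0, 3, 0], [0, 3, 0]].
Solving (Q − 2I)v = 0 gives the eigenspace spanned by (-5, 0, 5).
With v₁ = -5, v = (-5, 0, 5), so v₃ = 5.

5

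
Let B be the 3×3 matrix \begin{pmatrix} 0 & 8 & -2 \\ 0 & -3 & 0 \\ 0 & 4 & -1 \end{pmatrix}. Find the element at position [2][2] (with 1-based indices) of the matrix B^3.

-27

Characteristic polynomial: λ^3 + 4λ^2 + 3λ = λ(λ + 1)(λ + 3), so the eigenvalues are -3, -1, 0.
λ=0: eigenvector (1, 0, 0).
λ=-3: eigenvector (-4, 1, -2).
λ=-1: eigenvector (2, 0, 1).
P = [[1, -4, 2], [0, 1, 0], [0, -2, 1]], D = diag(0, -3, -1), P⁻¹ = [[1, 0, -2], [0, 1, 0], [0, 2, 1]].
B³ = P·diag(0, -27, -1)·P⁻¹ = [[0, 104, -2], [0, -27, 0], [0, 52, -1]].
The requested entry is -27.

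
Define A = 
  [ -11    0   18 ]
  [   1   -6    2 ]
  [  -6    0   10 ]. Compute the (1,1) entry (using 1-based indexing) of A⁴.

61

Characteristic polynomial: t^3 + 7t^2 + 4t - 12 = (t - 1)(t + 2)(t + 6), so the eigenvalues are -6, -2, 1.
t=1: eigenvector (-3, -1, -2).
t=-6: eigenvector (0, 1, 0).
t=-2: eigenvector (2, 1, 1).
P = [[-3, 0, 2], [-1, 1, 1], [-2, 0, 1]], D = diag(1, -6, -2), P⁻¹ = [[1, 0, -2], [-1, 1, 1], [2, 0, -3]].
A⁴ = P·diag(1, 1296, 16)·P⁻¹ = [[61, 0, -90], [-1265, 1296, 1250], [30, 0, -44]].
The requested entry is 61.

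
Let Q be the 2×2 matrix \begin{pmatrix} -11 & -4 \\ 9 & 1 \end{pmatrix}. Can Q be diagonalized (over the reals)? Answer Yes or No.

Characteristic polynomial: p(μ) = μ^2 + 10μ + 25 = (μ + 5)^2.
μ = -5 has algebraic multiplicity 2; rank(Q + 5I) = 1, so geometric multiplicity = 1.
Geometric multiplicity < algebraic multiplicity, so Q is not diagonalizable.

No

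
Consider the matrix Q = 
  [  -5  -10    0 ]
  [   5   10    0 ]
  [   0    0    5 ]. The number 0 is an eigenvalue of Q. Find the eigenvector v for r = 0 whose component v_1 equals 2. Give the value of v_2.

Q = [[-5, -10, 0], [5, 10, 0], [0, 0, 5]].
Solving (Q)v = 0 gives the eigenspace spanned by (2, -1, 0).
With v_1 = 2, v = (2, -1, 0), so v_2 = -1.

-1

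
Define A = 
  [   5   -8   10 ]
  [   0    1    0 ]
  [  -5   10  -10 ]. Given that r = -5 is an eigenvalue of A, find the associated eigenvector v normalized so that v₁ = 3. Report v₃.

-3

A + 5I = [[10, -8, 10], [0, 6, 0], [-5, 10, -5]].
Solving (A + 5I)v = 0 gives the eigenspace spanned by (3, 0, -3).
With v₁ = 3, v = (3, 0, -3), so v₃ = -3.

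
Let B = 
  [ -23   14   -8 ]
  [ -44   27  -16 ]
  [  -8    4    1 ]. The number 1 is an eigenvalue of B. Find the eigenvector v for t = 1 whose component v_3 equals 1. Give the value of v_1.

2

B − 1I = [[-24, 14, -8], [-44, 26, -16], [-8, 4, 0]].
Solving (B − 1I)v = 0 gives the eigenspace spanned by (2, 4, 1).
With v_3 = 1, v = (2, 4, 1), so v_1 = 2.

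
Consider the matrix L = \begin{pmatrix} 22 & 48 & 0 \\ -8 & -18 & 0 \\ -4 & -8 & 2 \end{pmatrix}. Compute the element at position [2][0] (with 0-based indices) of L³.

Characteristic polynomial: λ^3 - 6λ^2 - 4λ + 24 = (λ - 6)(λ - 2)(λ + 2), so the eigenvalues are -2, 2, 6.
λ=6: eigenvector (3, -1, -1).
λ=-2: eigenvector (-2, 1, 0).
λ=2: eigenvector (0, 0, 1).
P = [[3, -2, 0], [-1, 1, 0], [-1, 0, 1]], D = diag(6, -2, 2), P⁻¹ = [[1, 2, 0], [1, 3, 0], [1, 2, 1]].
L³ = P·diag(216, -8, 8)·P⁻¹ = [[664, 1344, 0], [-224, -456, 0], [-208, -416, 8]].
The requested entry is -208.

-208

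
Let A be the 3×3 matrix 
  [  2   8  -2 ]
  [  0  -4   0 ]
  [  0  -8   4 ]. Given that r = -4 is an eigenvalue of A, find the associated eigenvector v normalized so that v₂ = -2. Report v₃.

A + 4I = [[6, 8, -2], [0, 0, 0], [0, -8, 8]].
Solving (A + 4I)v = 0 gives the eigenspace spanned by (2, -2, -2).
With v₂ = -2, v = (2, -2, -2), so v₃ = -2.

-2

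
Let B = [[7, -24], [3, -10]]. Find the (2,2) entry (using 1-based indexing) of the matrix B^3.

Characteristic polynomial: r^2 + 3r + 2 = (r + 1)(r + 2), so the eigenvalues are -2, -1.
r=-1: eigenvector (3, 1).
r=-2: eigenvector (-8, -3).
P = [[3, -8], [1, -3]], D = diag(-1, -2), P⁻¹ = [[3, -8], [1, -3]].
B³ = P·diag(-1, -8)·P⁻¹ = [[55, -168], [21, -64]].
The requested entry is -64.

-64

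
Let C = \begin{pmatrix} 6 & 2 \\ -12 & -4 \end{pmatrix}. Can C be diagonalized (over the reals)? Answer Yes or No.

Characteristic polynomial: p(r) = r^2 - 2r = r(r - 2).
All 2 eigenvalues are distinct, so C is diagonalizable.

Yes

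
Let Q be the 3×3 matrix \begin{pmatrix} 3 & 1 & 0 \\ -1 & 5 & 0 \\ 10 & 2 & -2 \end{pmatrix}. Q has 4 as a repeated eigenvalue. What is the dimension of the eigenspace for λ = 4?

Q − 4I = [[-1, 1, 0], [-1, 1, 0], [10, 2, -6]].
This matrix has rank 2, so its null space has dimension 3 − 2 = 1.

1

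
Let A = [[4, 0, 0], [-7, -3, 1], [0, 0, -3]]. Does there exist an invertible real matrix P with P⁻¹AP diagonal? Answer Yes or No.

No

Characteristic polynomial: p(μ) = μ^3 + 2μ^2 - 15μ - 36 = (μ - 4)(μ + 3)^2.
μ = -3 has algebraic multiplicity 2; rank(A + 3I) = 2, so geometric multiplicity = 1.
Geometric multiplicity < algebraic multiplicity, so A is not diagonalizable.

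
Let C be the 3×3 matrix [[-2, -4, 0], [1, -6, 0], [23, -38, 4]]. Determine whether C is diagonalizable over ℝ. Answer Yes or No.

Characteristic polynomial: p(t) = t^3 + 4t^2 - 16t - 64 = (t - 4)(t + 4)^2.
t = -4 has algebraic multiplicity 2; rank(C + 4I) = 2, so geometric multiplicity = 1.
Geometric multiplicity < algebraic multiplicity, so C is not diagonalizable.

No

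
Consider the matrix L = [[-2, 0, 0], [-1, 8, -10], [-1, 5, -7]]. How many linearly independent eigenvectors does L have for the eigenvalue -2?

L + 2I = [[0, 0, 0], [-1, 10, -10], [-1, 5, -5]].
This matrix has rank 2, so its null space has dimension 3 − 2 = 1.

1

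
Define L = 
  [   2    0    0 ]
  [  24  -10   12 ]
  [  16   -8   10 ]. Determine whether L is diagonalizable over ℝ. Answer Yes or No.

Yes

Characteristic polynomial: p(t) = t^3 - 2t^2 - 4t + 8 = (t - 2)^2(t + 2).
t = 2 has algebraic multiplicity 2; rank(L − 2I) = 1, so geometric multiplicity = 2.
Every eigenvalue has geometric = algebraic multiplicity, so L is diagonalizable.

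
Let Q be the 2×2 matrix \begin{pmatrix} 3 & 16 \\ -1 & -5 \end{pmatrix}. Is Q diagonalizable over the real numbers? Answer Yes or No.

Characteristic polynomial: p(λ) = λ^2 + 2λ + 1 = (λ + 1)^2.
λ = -1 has algebraic multiplicity 2; rank(Q + 1I) = 1, so geometric multiplicity = 1.
Geometric multiplicity < algebraic multiplicity, so Q is not diagonalizable.

No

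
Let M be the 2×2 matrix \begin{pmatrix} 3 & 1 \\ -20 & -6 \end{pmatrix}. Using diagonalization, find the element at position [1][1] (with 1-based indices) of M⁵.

Characteristic polynomial: s^2 + 3s + 2 = (s + 1)(s + 2), so the eigenvalues are -2, -1.
s=-1: eigenvector (1, -4).
s=-2: eigenvector (1, -5).
P = [[1, 1], [-4, -5]], D = diag(-1, -2), P⁻¹ = [[5, 1], [-4, -1]].
M⁵ = P·diag(-1, -32)·P⁻¹ = [[123, 31], [-620, -156]].
The requested entry is 123.

123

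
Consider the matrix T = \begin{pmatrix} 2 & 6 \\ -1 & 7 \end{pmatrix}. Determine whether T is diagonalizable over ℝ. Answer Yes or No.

Characteristic polynomial: p(λ) = λ^2 - 9λ + 20 = (λ - 5)(λ - 4).
All 2 eigenvalues are distinct, so T is diagonalizable.

Yes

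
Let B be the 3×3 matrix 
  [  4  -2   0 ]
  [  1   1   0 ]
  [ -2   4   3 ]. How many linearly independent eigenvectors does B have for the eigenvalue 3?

B − 3I = [[1, -2, 0], [1, -2, 0], [-2, 4, 0]].
This matrix has rank 1, so its null space has dimension 3 − 1 = 2.

2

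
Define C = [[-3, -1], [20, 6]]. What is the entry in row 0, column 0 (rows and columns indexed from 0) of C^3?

-27

Characteristic polynomial: μ^2 - 3μ + 2 = (μ - 2)(μ - 1), so the eigenvalues are 1, 2.
μ=1: eigenvector (1, -4).
μ=2: eigenvector (-1, 5).
P = [[1, -1], [-4, 5]], D = diag(1, 2), P⁻¹ = [[5, 1], [4, 1]].
C³ = P·diag(1, 8)·P⁻¹ = [[-27, -7], [140, 36]].
The requested entry is -27.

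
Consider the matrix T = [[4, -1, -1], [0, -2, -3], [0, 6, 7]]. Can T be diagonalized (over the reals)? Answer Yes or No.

Characteristic polynomial: p(s) = s^3 - 9s^2 + 24s - 16 = (s - 4)^2(s - 1).
s = 4 has algebraic multiplicity 2; rank(T − 4I) = 2, so geometric multiplicity = 1.
Geometric multiplicity < algebraic multiplicity, so T is not diagonalizable.

No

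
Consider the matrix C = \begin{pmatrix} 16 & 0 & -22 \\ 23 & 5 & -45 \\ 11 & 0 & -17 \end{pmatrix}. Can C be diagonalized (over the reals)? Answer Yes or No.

No

Characteristic polynomial: p(s) = s^3 - 4s^2 - 35s + 150 = (s - 5)^2(s + 6).
s = 5 has algebraic multiplicity 2; rank(C − 5I) = 2, so geometric multiplicity = 1.
Geometric multiplicity < algebraic multiplicity, so C is not diagonalizable.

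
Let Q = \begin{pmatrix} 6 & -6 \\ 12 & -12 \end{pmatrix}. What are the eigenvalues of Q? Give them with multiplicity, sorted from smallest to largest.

Characteristic polynomial: p(t) = t^2 + 6t = t(t + 6).
Roots (with multiplicity): -6, 0.

-6, 0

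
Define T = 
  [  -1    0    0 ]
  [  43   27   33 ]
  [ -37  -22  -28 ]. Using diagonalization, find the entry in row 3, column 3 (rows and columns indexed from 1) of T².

Characteristic polynomial: μ^3 + 2μ^2 - 29μ - 30 = (μ - 5)(μ + 1)(μ + 6), so the eigenvalues are -6, -1, 5.
μ=-1: eigenvector (1, 2, -3).
μ=5: eigenvector (0, 3, -2).
μ=-6: eigenvector (0, -1, 1).
P = [[1, 0, 0], [2, 3, -1], [-3, -2, 1]], D = diag(-1, 5, -6), P⁻¹ = [[1, 0, 0], [1, 1, 1], [5, 2, 3]].
T² = P·diag(1, 25, 36)·P⁻¹ = [[1, 0, 0], [-103, 3, -33], [127, 22, 58]].
The requested entry is 58.

58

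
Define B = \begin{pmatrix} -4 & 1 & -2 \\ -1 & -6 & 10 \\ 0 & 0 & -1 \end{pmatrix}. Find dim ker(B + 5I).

B + 5I = [[1, 1, -2], [-1, -1, 10], [0, 0, 4]].
This matrix has rank 2, so its null space has dimension 3 − 2 = 1.

1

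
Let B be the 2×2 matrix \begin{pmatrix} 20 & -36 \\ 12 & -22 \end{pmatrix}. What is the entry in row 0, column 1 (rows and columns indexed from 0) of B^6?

24192

Characteristic polynomial: r^2 + 2r - 8 = (r - 2)(r + 4), so the eigenvalues are -4, 2.
r=2: eigenvector (2, 1).
r=-4: eigenvector (-3, -2).
P = [[2, -3], [1, -2]], D = diag(2, -4), P⁻¹ = [[2, -3], [1, -2]].
B⁶ = P·diag(64, 4096)·P⁻¹ = [[-12032, 24192], [-8064, 16192]].
The requested entry is 24192.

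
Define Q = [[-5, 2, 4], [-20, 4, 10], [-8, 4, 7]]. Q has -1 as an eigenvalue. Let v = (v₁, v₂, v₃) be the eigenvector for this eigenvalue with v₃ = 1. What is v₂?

-2

Q + 1I = [[-4, 2, 4], [-20, 5, 10], [-8, 4, 8]].
Solving (Q + 1I)v = 0 gives the eigenspace spanned by (0, -2, 1).
With v₃ = 1, v = (0, -2, 1), so v₂ = -2.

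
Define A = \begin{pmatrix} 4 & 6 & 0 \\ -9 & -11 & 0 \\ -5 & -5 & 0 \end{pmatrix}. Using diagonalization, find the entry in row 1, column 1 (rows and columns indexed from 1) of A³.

226

Characteristic polynomial: s^3 + 7s^2 + 10s = s(s + 2)(s + 5), so the eigenvalues are -5, -2, 0.
s=-5: eigenvector (-2, 3, 1).
s=-2: eigenvector (1, -1, 0).
s=0: eigenvector (0, 0, 1).
P = [[-2, 1, 0], [3, -1, 0], [1, 0, 1]], D = diag(-5, -2, 0), P⁻¹ = [[1, 1, 0], [3, 2, 0], [-1, -1, 1]].
A³ = P·diag(-125, -8, 0)·P⁻¹ = [[226, 234, 0], [-351, -359, 0], [-125, -125, 0]].
The requested entry is 226.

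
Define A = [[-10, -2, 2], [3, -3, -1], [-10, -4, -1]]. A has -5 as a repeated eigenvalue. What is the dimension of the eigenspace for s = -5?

1

A + 5I = [[-5, -2, 2], [3, 2, -1], [-10, -4, 4]].
This matrix has rank 2, so its null space has dimension 3 − 2 = 1.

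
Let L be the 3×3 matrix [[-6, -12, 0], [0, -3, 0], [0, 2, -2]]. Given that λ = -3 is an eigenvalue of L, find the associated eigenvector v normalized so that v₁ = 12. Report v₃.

6

L + 3I = [[-3, -12, 0], [0, 0, 0], [0, 2, 1]].
Solving (L + 3I)v = 0 gives the eigenspace spanned by (12, -3, 6).
With v₁ = 12, v = (12, -3, 6), so v₃ = 6.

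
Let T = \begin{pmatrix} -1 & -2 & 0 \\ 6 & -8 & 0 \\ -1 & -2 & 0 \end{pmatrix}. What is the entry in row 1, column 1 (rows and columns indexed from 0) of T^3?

-308

Characteristic polynomial: s^3 + 9s^2 + 20s = s(s + 4)(s + 5), so the eigenvalues are -5, -4, 0.
s=-5: eigenvector (1, 2, 1).
s=-4: eigenvector (-2, -3, -2).
s=0: eigenvector (0, 0, 1).
P = [[1, -2, 0], [2, -3, 0], [1, -2, 1]], D = diag(-5, -4, 0), P⁻¹ = [[-3, 2, 0], [-2, 1, 0], [-1, 0, 1]].
T³ = P·diag(-125, -64, 0)·P⁻¹ = [[119, -122, 0], [366, -308, 0], [119, -122, 0]].
The requested entry is -308.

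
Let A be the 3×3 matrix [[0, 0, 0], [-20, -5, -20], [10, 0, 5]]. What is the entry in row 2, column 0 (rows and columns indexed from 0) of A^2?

50

Characteristic polynomial: r^3 - 25r = r(r - 5)(r + 5), so the eigenvalues are -5, 0, 5.
r=0: eigenvector (1, 4, -2).
r=-5: eigenvector (0, 1, 0).
r=5: eigenvector (0, -2, 1).
P = [[1, 0, 0], [4, 1, -2], [-2, 0, 1]], D = diag(0, -5, 5), P⁻¹ = [[1, 0, 0], [0, 1, 2], [2, 0, 1]].
A² = P·diag(0, 25, 25)·P⁻¹ = [[0, 0, 0], [-100, 25, 0], [50, 0, 25]].
The requested entry is 50.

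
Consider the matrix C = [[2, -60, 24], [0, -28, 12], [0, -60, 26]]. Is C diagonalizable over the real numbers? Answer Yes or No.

Characteristic polynomial: p(s) = s^3 - 12s + 16 = (s - 2)^2(s + 4).
s = 2 has algebraic multiplicity 2; rank(C − 2I) = 1, so geometric multiplicity = 2.
Every eigenvalue has geometric = algebraic multiplicity, so C is diagonalizable.

Yes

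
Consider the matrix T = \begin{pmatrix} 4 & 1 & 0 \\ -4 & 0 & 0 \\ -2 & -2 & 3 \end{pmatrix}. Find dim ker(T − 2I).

T − 2I = [[2, 1, 0], [-4, -2, 0], [-2, -2, 1]].
This matrix has rank 2, so its null space has dimension 3 − 2 = 1.

1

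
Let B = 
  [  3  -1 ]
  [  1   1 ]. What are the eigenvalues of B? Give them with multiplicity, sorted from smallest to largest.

Characteristic polynomial: p(r) = r^2 - 4r + 4 = (r - 2)^2.
Roots (with multiplicity): 2, 2.

2, 2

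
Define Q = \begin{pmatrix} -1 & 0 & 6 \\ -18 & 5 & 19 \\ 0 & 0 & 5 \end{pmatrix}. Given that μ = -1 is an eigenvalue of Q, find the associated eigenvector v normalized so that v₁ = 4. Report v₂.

Q + 1I = [[0, 0, 6], [-18, 6, 19], [0, 0, 6]].
Solving (Q + 1I)v = 0 gives the eigenspace spanned by (4, 12, 0).
With v₁ = 4, v = (4, 12, 0), so v₂ = 12.

12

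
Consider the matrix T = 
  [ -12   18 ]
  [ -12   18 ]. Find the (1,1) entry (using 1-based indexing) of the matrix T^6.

Characteristic polynomial: μ^2 - 6μ = μ(μ - 6), so the eigenvalues are 0, 6.
μ=0: eigenvector (3, 2).
μ=6: eigenvector (1, 1).
P = [[3, 1], [2, 1]], D = diag(0, 6), P⁻¹ = [[1, -1], [-2, 3]].
T⁶ = P·diag(0, 46656)·P⁻¹ = [[-93312, 139968], [-93312, 139968]].
The requested entry is -93312.

-93312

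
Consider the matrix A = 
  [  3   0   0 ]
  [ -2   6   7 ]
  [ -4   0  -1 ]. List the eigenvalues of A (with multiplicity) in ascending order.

-1, 3, 6

Characteristic polynomial: p(t) = t^3 - 8t^2 + 9t + 18 = (t - 6)(t - 3)(t + 1).
Roots (with multiplicity): -1, 3, 6.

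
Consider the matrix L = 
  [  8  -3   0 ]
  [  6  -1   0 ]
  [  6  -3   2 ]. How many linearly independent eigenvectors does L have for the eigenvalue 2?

2

L − 2I = [[6, -3, 0], [6, -3, 0], [6, -3, 0]].
This matrix has rank 1, so its null space has dimension 3 − 1 = 2.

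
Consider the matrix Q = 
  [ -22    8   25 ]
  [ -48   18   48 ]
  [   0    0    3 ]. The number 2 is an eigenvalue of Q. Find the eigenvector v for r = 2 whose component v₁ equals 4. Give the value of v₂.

Q − 2I = [[-24, 8, 25], [-48, 16, 48], [0, 0, 1]].
Solving (Q − 2I)v = 0 gives the eigenspace spanned by (4, 12, 0).
With v₁ = 4, v = (4, 12, 0), so v₂ = 12.

12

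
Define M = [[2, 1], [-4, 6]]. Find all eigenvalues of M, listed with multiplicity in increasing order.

Characteristic polynomial: p(μ) = μ^2 - 8μ + 16 = (μ - 4)^2.
Roots (with multiplicity): 4, 4.

4, 4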